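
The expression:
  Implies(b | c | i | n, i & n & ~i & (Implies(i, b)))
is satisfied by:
  {n: False, b: False, i: False, c: False}


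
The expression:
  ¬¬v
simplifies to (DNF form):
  v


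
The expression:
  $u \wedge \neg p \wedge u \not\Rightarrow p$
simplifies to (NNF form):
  $u \wedge \neg p$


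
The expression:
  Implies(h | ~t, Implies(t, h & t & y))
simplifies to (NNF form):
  y | ~h | ~t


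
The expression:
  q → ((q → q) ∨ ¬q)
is always true.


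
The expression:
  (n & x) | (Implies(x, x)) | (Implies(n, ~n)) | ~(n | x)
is always true.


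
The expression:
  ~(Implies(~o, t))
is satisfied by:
  {o: False, t: False}


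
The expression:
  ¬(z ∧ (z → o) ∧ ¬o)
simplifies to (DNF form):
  True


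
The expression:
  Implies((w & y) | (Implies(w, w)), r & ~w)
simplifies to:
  r & ~w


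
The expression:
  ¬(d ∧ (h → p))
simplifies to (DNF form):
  (h ∧ ¬p) ∨ ¬d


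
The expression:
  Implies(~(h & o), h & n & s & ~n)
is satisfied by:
  {h: True, o: True}


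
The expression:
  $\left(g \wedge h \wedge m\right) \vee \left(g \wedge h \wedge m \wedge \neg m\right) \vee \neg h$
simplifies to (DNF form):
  $\left(g \wedge m\right) \vee \neg h$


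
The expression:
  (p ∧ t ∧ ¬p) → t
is always true.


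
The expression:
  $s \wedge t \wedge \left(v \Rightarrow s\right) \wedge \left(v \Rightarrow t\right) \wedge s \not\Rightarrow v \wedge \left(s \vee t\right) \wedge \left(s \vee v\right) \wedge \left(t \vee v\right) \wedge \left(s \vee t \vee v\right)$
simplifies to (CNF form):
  $s \wedge t \wedge \neg v$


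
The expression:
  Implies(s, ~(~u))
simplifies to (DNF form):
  u | ~s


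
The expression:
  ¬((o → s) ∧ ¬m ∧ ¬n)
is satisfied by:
  {n: True, o: True, m: True, s: False}
  {n: True, m: True, s: False, o: False}
  {n: True, o: True, m: True, s: True}
  {n: True, m: True, s: True, o: False}
  {n: True, o: True, s: False, m: False}
  {n: True, s: False, m: False, o: False}
  {n: True, o: True, s: True, m: False}
  {n: True, s: True, m: False, o: False}
  {o: True, m: True, s: False, n: False}
  {m: True, o: False, s: False, n: False}
  {o: True, m: True, s: True, n: False}
  {m: True, s: True, o: False, n: False}
  {o: True, s: False, m: False, n: False}


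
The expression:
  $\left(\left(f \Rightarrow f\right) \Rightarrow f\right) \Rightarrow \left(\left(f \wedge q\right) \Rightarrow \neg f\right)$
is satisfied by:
  {q: False, f: False}
  {f: True, q: False}
  {q: True, f: False}


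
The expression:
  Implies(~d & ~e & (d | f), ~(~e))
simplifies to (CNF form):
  d | e | ~f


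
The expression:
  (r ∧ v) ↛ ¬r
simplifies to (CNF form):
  r ∧ v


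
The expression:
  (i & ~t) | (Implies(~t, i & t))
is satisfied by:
  {i: True, t: True}
  {i: True, t: False}
  {t: True, i: False}


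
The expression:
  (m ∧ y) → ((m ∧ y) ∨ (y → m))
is always true.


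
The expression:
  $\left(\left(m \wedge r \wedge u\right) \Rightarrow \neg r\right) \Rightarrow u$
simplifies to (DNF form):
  $u$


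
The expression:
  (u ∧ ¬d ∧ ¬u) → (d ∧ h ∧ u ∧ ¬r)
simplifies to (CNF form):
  True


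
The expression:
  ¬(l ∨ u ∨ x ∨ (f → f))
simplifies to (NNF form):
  False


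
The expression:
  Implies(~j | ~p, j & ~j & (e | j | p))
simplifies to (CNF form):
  j & p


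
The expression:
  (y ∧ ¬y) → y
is always true.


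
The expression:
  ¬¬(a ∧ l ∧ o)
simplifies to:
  a ∧ l ∧ o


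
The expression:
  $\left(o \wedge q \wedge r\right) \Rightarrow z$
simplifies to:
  $z \vee \neg o \vee \neg q \vee \neg r$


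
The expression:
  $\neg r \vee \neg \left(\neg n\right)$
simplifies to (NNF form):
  $n \vee \neg r$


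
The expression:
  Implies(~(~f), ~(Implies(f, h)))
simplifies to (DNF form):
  ~f | ~h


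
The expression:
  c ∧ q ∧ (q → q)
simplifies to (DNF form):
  c ∧ q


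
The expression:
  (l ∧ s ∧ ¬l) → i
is always true.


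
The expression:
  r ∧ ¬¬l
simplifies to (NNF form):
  l ∧ r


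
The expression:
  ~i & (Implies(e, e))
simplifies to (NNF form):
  ~i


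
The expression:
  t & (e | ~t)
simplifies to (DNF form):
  e & t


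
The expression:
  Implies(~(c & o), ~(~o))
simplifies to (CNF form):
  o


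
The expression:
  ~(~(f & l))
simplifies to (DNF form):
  f & l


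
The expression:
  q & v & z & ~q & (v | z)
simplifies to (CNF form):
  False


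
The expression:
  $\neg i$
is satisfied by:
  {i: False}


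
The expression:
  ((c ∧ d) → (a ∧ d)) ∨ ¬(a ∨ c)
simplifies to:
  a ∨ ¬c ∨ ¬d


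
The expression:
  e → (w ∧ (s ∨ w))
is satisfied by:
  {w: True, e: False}
  {e: False, w: False}
  {e: True, w: True}


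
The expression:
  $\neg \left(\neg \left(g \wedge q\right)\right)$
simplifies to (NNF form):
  $g \wedge q$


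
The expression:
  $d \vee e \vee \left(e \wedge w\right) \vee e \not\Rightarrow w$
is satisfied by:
  {d: True, e: True}
  {d: True, e: False}
  {e: True, d: False}


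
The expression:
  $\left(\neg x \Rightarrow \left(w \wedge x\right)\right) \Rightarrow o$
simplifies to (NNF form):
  $o \vee \neg x$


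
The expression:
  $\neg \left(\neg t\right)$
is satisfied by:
  {t: True}


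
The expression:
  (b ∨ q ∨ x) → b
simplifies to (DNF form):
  b ∨ (¬q ∧ ¬x)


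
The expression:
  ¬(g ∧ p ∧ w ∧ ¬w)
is always true.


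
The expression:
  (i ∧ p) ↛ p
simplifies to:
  False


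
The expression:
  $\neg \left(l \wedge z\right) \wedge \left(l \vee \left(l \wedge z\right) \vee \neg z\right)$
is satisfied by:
  {z: False}


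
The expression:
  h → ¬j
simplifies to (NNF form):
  ¬h ∨ ¬j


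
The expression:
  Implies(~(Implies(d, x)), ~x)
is always true.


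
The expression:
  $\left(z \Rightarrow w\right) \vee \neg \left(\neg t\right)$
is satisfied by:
  {t: True, w: True, z: False}
  {t: True, w: False, z: False}
  {w: True, t: False, z: False}
  {t: False, w: False, z: False}
  {t: True, z: True, w: True}
  {t: True, z: True, w: False}
  {z: True, w: True, t: False}


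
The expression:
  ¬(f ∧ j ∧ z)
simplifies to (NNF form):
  ¬f ∨ ¬j ∨ ¬z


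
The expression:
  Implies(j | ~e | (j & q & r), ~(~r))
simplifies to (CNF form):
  (e | r) & (r | ~j)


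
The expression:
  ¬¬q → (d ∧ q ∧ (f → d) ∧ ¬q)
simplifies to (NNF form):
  ¬q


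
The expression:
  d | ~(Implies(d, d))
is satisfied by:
  {d: True}


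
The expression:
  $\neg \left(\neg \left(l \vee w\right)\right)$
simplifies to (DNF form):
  $l \vee w$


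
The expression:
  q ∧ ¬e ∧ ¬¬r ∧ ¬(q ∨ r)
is never true.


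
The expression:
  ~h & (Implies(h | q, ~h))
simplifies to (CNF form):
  ~h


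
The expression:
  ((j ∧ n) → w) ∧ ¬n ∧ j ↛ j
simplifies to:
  False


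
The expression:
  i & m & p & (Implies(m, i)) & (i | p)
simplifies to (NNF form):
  i & m & p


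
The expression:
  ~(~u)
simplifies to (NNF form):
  u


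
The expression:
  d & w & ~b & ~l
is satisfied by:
  {w: True, d: True, l: False, b: False}


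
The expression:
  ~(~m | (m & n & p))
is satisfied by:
  {m: True, p: False, n: False}
  {m: True, n: True, p: False}
  {m: True, p: True, n: False}


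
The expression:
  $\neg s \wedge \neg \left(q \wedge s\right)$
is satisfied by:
  {s: False}


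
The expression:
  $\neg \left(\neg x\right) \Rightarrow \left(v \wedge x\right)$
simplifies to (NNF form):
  $v \vee \neg x$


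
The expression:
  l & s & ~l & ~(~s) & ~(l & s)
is never true.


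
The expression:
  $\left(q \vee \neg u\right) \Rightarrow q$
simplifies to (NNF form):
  $q \vee u$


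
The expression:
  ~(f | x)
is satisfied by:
  {x: False, f: False}


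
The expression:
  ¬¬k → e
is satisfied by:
  {e: True, k: False}
  {k: False, e: False}
  {k: True, e: True}


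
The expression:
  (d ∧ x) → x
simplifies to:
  True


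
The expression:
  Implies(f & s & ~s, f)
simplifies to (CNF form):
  True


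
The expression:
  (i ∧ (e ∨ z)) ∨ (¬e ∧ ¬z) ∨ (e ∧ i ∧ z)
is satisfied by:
  {i: True, z: False, e: False}
  {i: True, e: True, z: False}
  {i: True, z: True, e: False}
  {i: True, e: True, z: True}
  {e: False, z: False, i: False}


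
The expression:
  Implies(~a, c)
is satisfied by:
  {a: True, c: True}
  {a: True, c: False}
  {c: True, a: False}


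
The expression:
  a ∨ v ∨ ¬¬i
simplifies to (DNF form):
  a ∨ i ∨ v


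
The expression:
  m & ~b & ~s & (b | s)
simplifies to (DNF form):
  False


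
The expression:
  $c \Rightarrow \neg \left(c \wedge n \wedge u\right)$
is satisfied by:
  {u: False, c: False, n: False}
  {n: True, u: False, c: False}
  {c: True, u: False, n: False}
  {n: True, c: True, u: False}
  {u: True, n: False, c: False}
  {n: True, u: True, c: False}
  {c: True, u: True, n: False}


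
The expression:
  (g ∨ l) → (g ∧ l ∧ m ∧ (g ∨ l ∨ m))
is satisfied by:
  {m: True, l: False, g: False}
  {m: False, l: False, g: False}
  {g: True, l: True, m: True}


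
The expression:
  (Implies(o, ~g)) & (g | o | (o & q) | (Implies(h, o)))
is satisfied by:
  {h: False, g: False, o: False}
  {o: True, h: False, g: False}
  {o: True, h: True, g: False}
  {g: True, h: False, o: False}
  {g: True, h: True, o: False}


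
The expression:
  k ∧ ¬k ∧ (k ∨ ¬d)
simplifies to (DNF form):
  False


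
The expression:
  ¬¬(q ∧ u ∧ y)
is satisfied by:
  {u: True, y: True, q: True}


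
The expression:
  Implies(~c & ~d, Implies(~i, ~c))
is always true.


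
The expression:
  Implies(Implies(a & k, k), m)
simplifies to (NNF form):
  m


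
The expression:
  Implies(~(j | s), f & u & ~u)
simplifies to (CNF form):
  j | s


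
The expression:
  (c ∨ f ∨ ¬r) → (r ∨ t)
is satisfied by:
  {r: True, t: True}
  {r: True, t: False}
  {t: True, r: False}


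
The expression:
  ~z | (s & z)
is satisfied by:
  {s: True, z: False}
  {z: False, s: False}
  {z: True, s: True}


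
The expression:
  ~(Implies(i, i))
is never true.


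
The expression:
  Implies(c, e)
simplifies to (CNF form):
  e | ~c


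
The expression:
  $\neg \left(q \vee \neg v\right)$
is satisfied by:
  {v: True, q: False}


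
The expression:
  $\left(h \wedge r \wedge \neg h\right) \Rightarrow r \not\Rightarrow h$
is always true.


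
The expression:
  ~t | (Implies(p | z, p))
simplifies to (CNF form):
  p | ~t | ~z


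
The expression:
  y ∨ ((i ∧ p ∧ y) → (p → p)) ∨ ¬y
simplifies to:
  True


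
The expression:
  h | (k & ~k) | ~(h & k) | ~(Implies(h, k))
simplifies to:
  True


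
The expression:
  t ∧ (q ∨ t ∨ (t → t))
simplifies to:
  t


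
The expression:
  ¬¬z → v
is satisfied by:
  {v: True, z: False}
  {z: False, v: False}
  {z: True, v: True}


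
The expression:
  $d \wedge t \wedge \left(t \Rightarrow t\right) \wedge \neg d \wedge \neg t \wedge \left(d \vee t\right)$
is never true.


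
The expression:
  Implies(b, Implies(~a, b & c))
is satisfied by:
  {a: True, c: True, b: False}
  {a: True, c: False, b: False}
  {c: True, a: False, b: False}
  {a: False, c: False, b: False}
  {a: True, b: True, c: True}
  {a: True, b: True, c: False}
  {b: True, c: True, a: False}


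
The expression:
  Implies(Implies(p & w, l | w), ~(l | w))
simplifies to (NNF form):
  ~l & ~w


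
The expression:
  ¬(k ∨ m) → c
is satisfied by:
  {c: True, k: True, m: True}
  {c: True, k: True, m: False}
  {c: True, m: True, k: False}
  {c: True, m: False, k: False}
  {k: True, m: True, c: False}
  {k: True, m: False, c: False}
  {m: True, k: False, c: False}


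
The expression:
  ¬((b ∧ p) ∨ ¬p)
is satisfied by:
  {p: True, b: False}


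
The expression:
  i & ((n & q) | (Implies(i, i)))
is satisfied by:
  {i: True}


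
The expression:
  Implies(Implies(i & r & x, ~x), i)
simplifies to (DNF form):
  i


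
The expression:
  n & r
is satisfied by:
  {r: True, n: True}


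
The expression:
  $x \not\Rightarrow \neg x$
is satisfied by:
  {x: True}


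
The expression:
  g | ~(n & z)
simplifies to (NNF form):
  g | ~n | ~z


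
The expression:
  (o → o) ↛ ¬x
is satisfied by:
  {x: True}


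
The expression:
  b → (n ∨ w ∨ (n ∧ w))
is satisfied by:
  {n: True, w: True, b: False}
  {n: True, w: False, b: False}
  {w: True, n: False, b: False}
  {n: False, w: False, b: False}
  {n: True, b: True, w: True}
  {n: True, b: True, w: False}
  {b: True, w: True, n: False}


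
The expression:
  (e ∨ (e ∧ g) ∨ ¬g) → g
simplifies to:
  g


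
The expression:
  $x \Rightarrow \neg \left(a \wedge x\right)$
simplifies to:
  $\neg a \vee \neg x$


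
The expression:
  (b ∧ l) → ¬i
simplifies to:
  ¬b ∨ ¬i ∨ ¬l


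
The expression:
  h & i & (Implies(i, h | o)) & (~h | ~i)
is never true.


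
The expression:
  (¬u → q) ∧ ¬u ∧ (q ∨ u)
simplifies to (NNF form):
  q ∧ ¬u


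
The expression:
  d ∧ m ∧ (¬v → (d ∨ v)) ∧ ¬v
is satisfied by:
  {m: True, d: True, v: False}


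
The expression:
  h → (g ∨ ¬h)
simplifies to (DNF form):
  g ∨ ¬h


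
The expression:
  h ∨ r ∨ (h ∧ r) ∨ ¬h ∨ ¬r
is always true.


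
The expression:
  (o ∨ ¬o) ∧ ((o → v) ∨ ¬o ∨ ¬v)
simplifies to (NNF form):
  True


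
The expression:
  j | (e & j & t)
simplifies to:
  j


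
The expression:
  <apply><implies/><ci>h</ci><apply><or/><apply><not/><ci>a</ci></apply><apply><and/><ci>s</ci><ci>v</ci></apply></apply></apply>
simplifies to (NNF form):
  <apply><or/><apply><not/><ci>a</ci></apply><apply><not/><ci>h</ci></apply><apply><and/><ci>s</ci><ci>v</ci></apply></apply>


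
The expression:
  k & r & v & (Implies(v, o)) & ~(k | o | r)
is never true.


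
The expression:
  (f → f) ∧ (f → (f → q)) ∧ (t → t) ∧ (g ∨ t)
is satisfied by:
  {t: True, g: True, q: True, f: False}
  {t: True, g: True, q: False, f: False}
  {t: True, q: True, g: False, f: False}
  {t: True, q: False, g: False, f: False}
  {g: True, q: True, t: False, f: False}
  {g: True, q: False, t: False, f: False}
  {f: True, t: True, g: True, q: True}
  {f: True, t: True, q: True, g: False}
  {f: True, g: True, q: True, t: False}


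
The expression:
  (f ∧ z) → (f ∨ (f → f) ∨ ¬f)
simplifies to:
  True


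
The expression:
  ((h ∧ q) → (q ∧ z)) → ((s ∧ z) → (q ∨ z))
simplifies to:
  True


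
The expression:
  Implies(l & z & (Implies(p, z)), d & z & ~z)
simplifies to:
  ~l | ~z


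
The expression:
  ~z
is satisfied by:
  {z: False}


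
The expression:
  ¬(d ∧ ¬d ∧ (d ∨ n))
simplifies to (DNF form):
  True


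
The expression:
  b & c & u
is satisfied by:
  {c: True, u: True, b: True}


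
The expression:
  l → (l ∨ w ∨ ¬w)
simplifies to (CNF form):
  True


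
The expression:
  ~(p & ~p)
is always true.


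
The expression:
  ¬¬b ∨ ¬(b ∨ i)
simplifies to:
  b ∨ ¬i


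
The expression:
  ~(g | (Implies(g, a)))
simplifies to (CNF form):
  False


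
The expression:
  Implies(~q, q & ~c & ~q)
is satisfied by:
  {q: True}


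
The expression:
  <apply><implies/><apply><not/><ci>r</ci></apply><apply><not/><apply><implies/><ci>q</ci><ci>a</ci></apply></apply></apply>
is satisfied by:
  {r: True, q: True, a: False}
  {r: True, q: False, a: False}
  {r: True, a: True, q: True}
  {r: True, a: True, q: False}
  {q: True, a: False, r: False}


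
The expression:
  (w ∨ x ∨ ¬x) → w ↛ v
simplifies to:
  w ∧ ¬v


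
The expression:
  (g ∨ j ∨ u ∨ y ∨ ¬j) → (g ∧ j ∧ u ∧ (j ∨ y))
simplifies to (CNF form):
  g ∧ j ∧ u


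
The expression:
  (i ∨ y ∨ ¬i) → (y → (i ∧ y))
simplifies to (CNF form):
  i ∨ ¬y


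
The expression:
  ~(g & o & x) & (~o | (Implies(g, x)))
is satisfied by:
  {g: False, o: False}
  {o: True, g: False}
  {g: True, o: False}


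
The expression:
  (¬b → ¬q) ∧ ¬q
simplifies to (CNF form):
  ¬q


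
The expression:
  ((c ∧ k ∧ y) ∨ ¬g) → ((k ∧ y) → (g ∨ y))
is always true.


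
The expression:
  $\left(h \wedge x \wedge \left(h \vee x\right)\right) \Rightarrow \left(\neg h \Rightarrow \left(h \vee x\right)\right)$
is always true.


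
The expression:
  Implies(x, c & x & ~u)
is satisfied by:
  {c: True, x: False, u: False}
  {c: False, x: False, u: False}
  {u: True, c: True, x: False}
  {u: True, c: False, x: False}
  {x: True, c: True, u: False}


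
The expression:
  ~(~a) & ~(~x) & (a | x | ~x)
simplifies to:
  a & x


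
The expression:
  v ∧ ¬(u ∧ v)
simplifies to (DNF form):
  v ∧ ¬u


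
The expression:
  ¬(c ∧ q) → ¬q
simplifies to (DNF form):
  c ∨ ¬q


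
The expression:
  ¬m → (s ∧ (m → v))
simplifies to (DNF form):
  m ∨ s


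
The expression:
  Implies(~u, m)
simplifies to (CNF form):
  m | u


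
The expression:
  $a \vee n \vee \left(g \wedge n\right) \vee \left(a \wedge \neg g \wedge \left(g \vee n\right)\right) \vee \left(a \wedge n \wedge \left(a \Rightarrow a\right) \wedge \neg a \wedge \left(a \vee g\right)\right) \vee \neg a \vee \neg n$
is always true.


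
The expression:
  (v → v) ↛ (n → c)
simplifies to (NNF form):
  n ∧ ¬c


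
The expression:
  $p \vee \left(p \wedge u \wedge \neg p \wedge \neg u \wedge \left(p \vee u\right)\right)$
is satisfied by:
  {p: True}


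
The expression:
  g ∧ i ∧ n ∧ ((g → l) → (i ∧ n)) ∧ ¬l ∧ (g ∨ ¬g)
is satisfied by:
  {i: True, g: True, n: True, l: False}


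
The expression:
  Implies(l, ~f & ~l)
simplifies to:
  ~l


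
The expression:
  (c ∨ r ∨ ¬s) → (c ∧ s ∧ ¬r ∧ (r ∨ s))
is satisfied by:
  {s: True, r: False}


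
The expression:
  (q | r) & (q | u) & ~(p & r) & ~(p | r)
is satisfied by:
  {q: True, p: False, r: False}


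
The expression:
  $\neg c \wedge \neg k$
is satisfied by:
  {k: False, c: False}


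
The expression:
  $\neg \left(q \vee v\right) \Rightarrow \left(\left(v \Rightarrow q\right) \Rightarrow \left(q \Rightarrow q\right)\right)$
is always true.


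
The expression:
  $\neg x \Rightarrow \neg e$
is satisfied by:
  {x: True, e: False}
  {e: False, x: False}
  {e: True, x: True}


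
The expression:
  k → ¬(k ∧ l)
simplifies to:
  ¬k ∨ ¬l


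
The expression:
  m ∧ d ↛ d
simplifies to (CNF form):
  False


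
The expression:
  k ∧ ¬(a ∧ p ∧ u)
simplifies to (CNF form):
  k ∧ (¬a ∨ ¬p ∨ ¬u)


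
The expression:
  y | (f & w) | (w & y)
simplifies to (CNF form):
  (f | y) & (w | y)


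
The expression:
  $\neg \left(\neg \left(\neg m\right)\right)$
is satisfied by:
  {m: False}


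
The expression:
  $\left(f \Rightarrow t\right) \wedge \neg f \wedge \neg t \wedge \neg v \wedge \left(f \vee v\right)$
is never true.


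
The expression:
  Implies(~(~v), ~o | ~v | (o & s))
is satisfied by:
  {s: True, v: False, o: False}
  {v: False, o: False, s: False}
  {s: True, o: True, v: False}
  {o: True, v: False, s: False}
  {s: True, v: True, o: False}
  {v: True, s: False, o: False}
  {s: True, o: True, v: True}


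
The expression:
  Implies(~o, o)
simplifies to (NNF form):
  o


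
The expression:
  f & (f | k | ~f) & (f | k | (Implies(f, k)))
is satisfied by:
  {f: True}


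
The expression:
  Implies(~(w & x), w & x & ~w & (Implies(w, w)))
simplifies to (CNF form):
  w & x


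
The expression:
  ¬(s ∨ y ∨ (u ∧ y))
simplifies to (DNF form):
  ¬s ∧ ¬y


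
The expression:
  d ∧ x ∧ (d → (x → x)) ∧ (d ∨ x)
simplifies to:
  d ∧ x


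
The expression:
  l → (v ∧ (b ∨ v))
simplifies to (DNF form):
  v ∨ ¬l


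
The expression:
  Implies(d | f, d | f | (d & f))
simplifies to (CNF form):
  True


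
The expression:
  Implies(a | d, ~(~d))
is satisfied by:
  {d: True, a: False}
  {a: False, d: False}
  {a: True, d: True}


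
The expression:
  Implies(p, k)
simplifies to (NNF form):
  k | ~p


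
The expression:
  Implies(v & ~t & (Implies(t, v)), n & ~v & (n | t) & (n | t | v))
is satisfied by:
  {t: True, v: False}
  {v: False, t: False}
  {v: True, t: True}


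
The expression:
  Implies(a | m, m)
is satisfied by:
  {m: True, a: False}
  {a: False, m: False}
  {a: True, m: True}


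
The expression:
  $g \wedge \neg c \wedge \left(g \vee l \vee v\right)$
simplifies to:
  $g \wedge \neg c$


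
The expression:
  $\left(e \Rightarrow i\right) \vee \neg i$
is always true.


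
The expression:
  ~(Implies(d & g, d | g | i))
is never true.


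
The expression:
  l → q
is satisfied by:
  {q: True, l: False}
  {l: False, q: False}
  {l: True, q: True}


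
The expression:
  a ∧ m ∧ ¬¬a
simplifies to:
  a ∧ m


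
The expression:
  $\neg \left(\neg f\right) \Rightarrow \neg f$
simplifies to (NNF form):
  $\neg f$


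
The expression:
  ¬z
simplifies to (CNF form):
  ¬z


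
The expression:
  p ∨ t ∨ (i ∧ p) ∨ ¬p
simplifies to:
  True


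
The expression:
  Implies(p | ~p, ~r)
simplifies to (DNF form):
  ~r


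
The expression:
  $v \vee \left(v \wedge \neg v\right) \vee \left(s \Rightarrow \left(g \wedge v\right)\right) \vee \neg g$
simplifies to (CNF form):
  $v \vee \neg g \vee \neg s$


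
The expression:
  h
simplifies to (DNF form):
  h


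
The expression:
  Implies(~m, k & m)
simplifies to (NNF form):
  m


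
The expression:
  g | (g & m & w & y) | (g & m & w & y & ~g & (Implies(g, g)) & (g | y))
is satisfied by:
  {g: True}


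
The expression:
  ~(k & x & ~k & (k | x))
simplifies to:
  True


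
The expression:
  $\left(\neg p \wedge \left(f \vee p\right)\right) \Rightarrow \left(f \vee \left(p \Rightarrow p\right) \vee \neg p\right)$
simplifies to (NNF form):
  $\text{True}$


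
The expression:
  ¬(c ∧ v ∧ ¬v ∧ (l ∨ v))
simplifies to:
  True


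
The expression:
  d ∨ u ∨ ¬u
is always true.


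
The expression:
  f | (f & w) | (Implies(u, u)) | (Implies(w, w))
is always true.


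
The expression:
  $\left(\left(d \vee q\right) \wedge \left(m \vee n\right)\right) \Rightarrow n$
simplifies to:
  $n \vee \left(\neg d \wedge \neg q\right) \vee \neg m$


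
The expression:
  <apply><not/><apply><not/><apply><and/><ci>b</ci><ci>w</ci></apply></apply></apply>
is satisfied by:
  {w: True, b: True}


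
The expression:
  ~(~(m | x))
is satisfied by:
  {x: True, m: True}
  {x: True, m: False}
  {m: True, x: False}


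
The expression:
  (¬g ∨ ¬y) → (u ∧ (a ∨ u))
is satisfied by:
  {y: True, u: True, g: True}
  {y: True, u: True, g: False}
  {u: True, g: True, y: False}
  {u: True, g: False, y: False}
  {y: True, g: True, u: False}


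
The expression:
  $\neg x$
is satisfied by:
  {x: False}


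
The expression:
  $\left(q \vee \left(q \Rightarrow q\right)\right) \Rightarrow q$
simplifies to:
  $q$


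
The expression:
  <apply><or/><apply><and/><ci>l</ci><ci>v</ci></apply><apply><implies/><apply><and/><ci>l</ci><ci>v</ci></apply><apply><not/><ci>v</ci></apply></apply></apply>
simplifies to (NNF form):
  <true/>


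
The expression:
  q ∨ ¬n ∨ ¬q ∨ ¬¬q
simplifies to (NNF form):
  True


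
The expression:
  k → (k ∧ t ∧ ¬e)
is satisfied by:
  {t: True, k: False, e: False}
  {t: False, k: False, e: False}
  {e: True, t: True, k: False}
  {e: True, t: False, k: False}
  {k: True, t: True, e: False}


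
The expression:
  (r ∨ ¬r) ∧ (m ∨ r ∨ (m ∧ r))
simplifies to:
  m ∨ r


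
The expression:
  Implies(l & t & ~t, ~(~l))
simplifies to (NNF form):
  True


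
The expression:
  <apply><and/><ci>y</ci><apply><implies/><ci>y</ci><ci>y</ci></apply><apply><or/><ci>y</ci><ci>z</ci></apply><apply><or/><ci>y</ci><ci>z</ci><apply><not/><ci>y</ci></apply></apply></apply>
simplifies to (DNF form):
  <ci>y</ci>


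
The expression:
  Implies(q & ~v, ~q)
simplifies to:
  v | ~q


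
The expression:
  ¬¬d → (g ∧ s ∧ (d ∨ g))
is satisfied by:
  {s: True, g: True, d: False}
  {s: True, g: False, d: False}
  {g: True, s: False, d: False}
  {s: False, g: False, d: False}
  {d: True, s: True, g: True}


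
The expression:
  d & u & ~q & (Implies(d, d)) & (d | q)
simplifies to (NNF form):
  d & u & ~q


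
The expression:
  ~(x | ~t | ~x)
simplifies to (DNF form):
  False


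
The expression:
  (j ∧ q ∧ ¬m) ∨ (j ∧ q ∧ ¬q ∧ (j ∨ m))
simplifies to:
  j ∧ q ∧ ¬m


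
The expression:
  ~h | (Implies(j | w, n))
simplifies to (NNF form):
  n | ~h | (~j & ~w)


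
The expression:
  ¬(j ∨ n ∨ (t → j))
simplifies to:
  t ∧ ¬j ∧ ¬n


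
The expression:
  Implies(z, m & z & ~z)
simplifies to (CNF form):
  ~z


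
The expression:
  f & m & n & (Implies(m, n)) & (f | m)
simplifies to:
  f & m & n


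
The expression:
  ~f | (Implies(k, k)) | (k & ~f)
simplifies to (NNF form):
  True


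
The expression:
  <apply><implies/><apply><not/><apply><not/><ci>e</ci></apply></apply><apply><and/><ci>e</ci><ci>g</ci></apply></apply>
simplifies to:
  <apply><or/><ci>g</ci><apply><not/><ci>e</ci></apply></apply>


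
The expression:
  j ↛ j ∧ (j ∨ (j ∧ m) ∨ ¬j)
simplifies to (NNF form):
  False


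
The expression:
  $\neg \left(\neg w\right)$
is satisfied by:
  {w: True}


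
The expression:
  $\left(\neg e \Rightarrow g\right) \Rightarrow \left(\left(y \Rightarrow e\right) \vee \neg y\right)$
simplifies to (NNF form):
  $e \vee \neg g \vee \neg y$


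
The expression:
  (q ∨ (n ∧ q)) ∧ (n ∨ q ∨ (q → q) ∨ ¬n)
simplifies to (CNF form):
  q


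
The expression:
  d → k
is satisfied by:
  {k: True, d: False}
  {d: False, k: False}
  {d: True, k: True}


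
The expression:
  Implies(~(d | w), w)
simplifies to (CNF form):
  d | w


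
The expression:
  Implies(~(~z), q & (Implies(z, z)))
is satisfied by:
  {q: True, z: False}
  {z: False, q: False}
  {z: True, q: True}


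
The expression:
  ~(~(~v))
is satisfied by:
  {v: False}


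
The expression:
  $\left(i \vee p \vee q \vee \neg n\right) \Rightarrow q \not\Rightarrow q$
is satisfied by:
  {n: True, q: False, i: False, p: False}


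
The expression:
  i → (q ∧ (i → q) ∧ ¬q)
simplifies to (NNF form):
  ¬i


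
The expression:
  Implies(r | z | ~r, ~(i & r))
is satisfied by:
  {i: False, r: False}
  {r: True, i: False}
  {i: True, r: False}


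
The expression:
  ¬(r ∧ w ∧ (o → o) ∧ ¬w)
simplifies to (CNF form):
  True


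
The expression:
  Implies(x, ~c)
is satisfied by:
  {c: False, x: False}
  {x: True, c: False}
  {c: True, x: False}


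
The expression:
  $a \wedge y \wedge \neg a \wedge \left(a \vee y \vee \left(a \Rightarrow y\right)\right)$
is never true.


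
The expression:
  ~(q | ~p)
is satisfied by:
  {p: True, q: False}


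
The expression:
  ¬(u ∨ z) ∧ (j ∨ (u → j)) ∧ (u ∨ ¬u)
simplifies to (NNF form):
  ¬u ∧ ¬z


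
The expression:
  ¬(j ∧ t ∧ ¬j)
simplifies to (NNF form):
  True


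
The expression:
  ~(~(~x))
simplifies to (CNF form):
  ~x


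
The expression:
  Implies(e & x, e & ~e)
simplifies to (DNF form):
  ~e | ~x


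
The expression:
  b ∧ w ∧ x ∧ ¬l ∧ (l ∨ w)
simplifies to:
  b ∧ w ∧ x ∧ ¬l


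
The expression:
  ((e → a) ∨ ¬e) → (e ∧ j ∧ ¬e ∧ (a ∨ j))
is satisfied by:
  {e: True, a: False}


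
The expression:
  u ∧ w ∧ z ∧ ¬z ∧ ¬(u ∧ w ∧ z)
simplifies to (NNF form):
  False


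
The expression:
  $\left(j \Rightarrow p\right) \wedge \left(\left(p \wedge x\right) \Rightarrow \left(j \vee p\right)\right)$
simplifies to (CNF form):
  $p \vee \neg j$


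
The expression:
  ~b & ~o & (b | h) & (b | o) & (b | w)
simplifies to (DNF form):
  False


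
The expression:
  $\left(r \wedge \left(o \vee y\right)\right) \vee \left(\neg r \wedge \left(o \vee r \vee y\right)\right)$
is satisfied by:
  {y: True, o: True}
  {y: True, o: False}
  {o: True, y: False}


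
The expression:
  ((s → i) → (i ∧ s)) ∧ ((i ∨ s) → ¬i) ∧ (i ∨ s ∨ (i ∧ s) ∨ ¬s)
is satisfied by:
  {s: True, i: False}


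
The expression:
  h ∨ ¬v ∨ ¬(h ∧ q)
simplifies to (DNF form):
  True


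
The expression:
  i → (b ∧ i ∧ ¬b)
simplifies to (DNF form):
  ¬i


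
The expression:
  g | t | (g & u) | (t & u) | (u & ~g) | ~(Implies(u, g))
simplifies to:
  g | t | u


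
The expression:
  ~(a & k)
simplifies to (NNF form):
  ~a | ~k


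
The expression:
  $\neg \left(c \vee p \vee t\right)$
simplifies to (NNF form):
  $\neg c \wedge \neg p \wedge \neg t$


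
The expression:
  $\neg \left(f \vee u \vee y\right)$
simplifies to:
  $\neg f \wedge \neg u \wedge \neg y$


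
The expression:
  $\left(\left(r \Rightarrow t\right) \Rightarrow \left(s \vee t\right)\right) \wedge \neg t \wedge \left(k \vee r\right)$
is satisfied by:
  {r: True, s: True, k: True, t: False}
  {r: True, s: True, k: False, t: False}
  {r: True, k: True, t: False, s: False}
  {r: True, k: False, t: False, s: False}
  {s: True, k: True, t: False, r: False}


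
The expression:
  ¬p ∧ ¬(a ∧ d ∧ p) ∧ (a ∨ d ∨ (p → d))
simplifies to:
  ¬p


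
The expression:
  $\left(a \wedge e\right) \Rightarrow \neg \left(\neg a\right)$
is always true.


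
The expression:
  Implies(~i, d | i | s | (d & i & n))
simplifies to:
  d | i | s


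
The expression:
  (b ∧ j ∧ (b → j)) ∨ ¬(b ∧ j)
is always true.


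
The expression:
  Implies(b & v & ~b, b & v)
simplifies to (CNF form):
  True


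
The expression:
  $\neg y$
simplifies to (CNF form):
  $\neg y$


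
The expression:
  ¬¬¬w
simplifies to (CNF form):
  ¬w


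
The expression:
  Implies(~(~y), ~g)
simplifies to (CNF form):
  ~g | ~y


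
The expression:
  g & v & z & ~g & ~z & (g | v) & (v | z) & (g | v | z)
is never true.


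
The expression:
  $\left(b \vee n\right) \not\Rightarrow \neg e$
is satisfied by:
  {e: True, n: True, b: True}
  {e: True, n: True, b: False}
  {e: True, b: True, n: False}


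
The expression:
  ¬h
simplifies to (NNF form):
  ¬h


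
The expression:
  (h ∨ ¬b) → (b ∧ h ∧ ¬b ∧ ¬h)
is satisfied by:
  {b: True, h: False}


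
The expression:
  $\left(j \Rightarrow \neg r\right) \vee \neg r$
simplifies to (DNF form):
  $\neg j \vee \neg r$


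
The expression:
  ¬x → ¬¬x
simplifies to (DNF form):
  x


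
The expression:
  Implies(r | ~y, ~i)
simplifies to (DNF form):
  ~i | (y & ~r)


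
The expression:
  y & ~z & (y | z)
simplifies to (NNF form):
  y & ~z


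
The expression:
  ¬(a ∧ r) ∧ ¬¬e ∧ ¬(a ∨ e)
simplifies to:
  False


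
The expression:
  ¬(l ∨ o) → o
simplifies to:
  l ∨ o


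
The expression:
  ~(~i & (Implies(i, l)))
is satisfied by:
  {i: True}


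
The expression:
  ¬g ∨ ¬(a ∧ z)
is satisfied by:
  {g: False, z: False, a: False}
  {a: True, g: False, z: False}
  {z: True, g: False, a: False}
  {a: True, z: True, g: False}
  {g: True, a: False, z: False}
  {a: True, g: True, z: False}
  {z: True, g: True, a: False}


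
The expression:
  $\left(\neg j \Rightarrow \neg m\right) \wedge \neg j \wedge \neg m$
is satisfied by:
  {j: False, m: False}


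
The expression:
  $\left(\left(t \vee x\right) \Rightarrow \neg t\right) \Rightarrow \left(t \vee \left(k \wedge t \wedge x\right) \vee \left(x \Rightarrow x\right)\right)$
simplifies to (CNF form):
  $\text{True}$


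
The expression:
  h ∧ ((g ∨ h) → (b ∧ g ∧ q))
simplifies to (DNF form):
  b ∧ g ∧ h ∧ q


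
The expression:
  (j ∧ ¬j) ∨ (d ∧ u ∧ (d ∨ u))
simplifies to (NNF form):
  d ∧ u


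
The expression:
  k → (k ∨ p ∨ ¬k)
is always true.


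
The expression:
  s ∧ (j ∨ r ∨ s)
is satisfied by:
  {s: True}


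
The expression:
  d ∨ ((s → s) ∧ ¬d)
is always true.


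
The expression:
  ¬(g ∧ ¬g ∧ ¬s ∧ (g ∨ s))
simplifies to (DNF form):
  True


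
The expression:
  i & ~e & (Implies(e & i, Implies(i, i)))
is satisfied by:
  {i: True, e: False}


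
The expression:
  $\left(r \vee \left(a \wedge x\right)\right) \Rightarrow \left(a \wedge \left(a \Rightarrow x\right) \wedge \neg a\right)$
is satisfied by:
  {x: False, r: False, a: False}
  {a: True, x: False, r: False}
  {x: True, a: False, r: False}


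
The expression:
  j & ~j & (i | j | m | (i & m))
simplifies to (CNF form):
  False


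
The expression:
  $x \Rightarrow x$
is always true.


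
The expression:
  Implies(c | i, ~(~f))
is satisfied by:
  {f: True, c: False, i: False}
  {i: True, f: True, c: False}
  {f: True, c: True, i: False}
  {i: True, f: True, c: True}
  {i: False, c: False, f: False}


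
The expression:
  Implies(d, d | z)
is always true.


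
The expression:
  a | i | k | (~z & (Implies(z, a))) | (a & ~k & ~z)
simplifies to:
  a | i | k | ~z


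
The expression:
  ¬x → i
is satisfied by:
  {i: True, x: True}
  {i: True, x: False}
  {x: True, i: False}


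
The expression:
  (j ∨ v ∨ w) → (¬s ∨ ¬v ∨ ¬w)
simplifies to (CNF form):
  ¬s ∨ ¬v ∨ ¬w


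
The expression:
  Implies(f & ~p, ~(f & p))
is always true.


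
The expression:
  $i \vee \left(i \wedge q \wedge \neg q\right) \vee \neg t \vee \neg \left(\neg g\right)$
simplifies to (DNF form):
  $g \vee i \vee \neg t$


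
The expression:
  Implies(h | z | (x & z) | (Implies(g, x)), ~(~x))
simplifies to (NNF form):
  x | (g & ~h & ~z)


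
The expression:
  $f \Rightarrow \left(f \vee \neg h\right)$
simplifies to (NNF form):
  $\text{True}$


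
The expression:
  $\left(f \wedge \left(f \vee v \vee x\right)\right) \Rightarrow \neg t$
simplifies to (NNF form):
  $\neg f \vee \neg t$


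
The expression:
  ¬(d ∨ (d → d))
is never true.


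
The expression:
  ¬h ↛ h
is always true.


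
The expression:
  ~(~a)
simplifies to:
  a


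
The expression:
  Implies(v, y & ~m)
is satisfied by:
  {y: True, v: False, m: False}
  {y: False, v: False, m: False}
  {m: True, y: True, v: False}
  {m: True, y: False, v: False}
  {v: True, y: True, m: False}


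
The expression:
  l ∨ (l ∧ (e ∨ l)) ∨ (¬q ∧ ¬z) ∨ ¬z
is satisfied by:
  {l: True, z: False}
  {z: False, l: False}
  {z: True, l: True}


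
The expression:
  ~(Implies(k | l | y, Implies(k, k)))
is never true.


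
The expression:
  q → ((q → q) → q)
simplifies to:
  True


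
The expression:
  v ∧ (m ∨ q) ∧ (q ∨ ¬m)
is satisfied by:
  {q: True, v: True}


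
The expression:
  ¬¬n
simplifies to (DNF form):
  n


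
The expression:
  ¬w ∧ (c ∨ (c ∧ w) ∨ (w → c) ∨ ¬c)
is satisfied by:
  {w: False}


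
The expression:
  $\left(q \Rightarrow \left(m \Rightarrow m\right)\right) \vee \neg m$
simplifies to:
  $\text{True}$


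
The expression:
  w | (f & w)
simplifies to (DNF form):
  w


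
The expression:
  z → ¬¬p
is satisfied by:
  {p: True, z: False}
  {z: False, p: False}
  {z: True, p: True}


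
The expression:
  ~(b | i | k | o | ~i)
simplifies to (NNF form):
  False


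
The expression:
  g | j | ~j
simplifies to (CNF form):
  True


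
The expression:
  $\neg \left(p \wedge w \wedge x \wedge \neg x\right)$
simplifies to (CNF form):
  $\text{True}$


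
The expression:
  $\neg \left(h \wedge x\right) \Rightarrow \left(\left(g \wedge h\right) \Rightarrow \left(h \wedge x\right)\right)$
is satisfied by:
  {x: True, h: False, g: False}
  {h: False, g: False, x: False}
  {g: True, x: True, h: False}
  {g: True, h: False, x: False}
  {x: True, h: True, g: False}
  {h: True, x: False, g: False}
  {g: True, h: True, x: True}


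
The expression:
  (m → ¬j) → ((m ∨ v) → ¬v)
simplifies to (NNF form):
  (j ∧ m) ∨ ¬v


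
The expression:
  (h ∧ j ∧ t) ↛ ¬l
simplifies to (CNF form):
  h ∧ j ∧ l ∧ t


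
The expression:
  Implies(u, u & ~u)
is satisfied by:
  {u: False}


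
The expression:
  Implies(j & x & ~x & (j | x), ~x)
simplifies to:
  True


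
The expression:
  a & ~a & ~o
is never true.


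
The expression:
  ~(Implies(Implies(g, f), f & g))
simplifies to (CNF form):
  ~g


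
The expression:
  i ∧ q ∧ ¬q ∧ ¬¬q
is never true.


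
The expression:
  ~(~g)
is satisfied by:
  {g: True}


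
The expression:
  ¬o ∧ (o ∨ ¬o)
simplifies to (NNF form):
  ¬o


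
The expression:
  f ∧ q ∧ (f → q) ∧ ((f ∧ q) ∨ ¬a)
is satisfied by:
  {f: True, q: True}


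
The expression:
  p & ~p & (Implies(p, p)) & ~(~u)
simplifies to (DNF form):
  False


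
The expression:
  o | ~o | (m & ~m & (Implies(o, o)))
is always true.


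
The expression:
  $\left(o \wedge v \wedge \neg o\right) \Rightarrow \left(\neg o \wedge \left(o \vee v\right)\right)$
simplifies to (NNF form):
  $\text{True}$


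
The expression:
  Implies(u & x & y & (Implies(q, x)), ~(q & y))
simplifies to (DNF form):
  ~q | ~u | ~x | ~y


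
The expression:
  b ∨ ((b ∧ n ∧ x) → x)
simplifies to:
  True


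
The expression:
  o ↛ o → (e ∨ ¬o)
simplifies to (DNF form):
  True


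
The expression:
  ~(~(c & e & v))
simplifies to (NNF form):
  c & e & v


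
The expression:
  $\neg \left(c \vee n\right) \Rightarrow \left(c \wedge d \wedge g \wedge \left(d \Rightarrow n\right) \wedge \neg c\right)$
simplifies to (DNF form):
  $c \vee n$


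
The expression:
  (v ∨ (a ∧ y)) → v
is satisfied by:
  {v: True, a: False, y: False}
  {v: False, a: False, y: False}
  {y: True, v: True, a: False}
  {y: True, v: False, a: False}
  {a: True, v: True, y: False}
  {a: True, v: False, y: False}
  {a: True, y: True, v: True}


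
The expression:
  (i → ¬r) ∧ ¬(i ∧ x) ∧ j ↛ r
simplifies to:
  j ∧ ¬r ∧ (¬i ∨ ¬x)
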